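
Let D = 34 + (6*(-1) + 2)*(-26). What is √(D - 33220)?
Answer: I*√33082 ≈ 181.88*I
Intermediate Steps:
D = 138 (D = 34 + (-6 + 2)*(-26) = 34 - 4*(-26) = 34 + 104 = 138)
√(D - 33220) = √(138 - 33220) = √(-33082) = I*√33082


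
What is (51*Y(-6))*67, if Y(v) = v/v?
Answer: 3417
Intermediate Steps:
Y(v) = 1
(51*Y(-6))*67 = (51*1)*67 = 51*67 = 3417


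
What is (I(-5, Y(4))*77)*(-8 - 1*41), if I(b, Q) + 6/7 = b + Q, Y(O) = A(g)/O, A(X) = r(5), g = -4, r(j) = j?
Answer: 69531/4 ≈ 17383.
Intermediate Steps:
A(X) = 5
Y(O) = 5/O
I(b, Q) = -6/7 + Q + b (I(b, Q) = -6/7 + (b + Q) = -6/7 + (Q + b) = -6/7 + Q + b)
(I(-5, Y(4))*77)*(-8 - 1*41) = ((-6/7 + 5/4 - 5)*77)*(-8 - 1*41) = ((-6/7 + 5*(1/4) - 5)*77)*(-8 - 41) = ((-6/7 + 5/4 - 5)*77)*(-49) = -129/28*77*(-49) = -1419/4*(-49) = 69531/4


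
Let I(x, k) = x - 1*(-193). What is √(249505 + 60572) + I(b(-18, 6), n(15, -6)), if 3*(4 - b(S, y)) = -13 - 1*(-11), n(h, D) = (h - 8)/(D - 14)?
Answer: 593/3 + 3*√34453 ≈ 754.51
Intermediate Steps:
n(h, D) = (-8 + h)/(-14 + D)
b(S, y) = 14/3 (b(S, y) = 4 - (-13 - 1*(-11))/3 = 4 - (-13 + 11)/3 = 4 - ⅓*(-2) = 4 + ⅔ = 14/3)
I(x, k) = 193 + x (I(x, k) = x + 193 = 193 + x)
√(249505 + 60572) + I(b(-18, 6), n(15, -6)) = √(249505 + 60572) + (193 + 14/3) = √310077 + 593/3 = 3*√34453 + 593/3 = 593/3 + 3*√34453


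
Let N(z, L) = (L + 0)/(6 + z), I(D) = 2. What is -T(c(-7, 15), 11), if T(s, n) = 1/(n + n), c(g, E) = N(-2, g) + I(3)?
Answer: -1/22 ≈ -0.045455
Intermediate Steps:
N(z, L) = L/(6 + z)
c(g, E) = 2 + g/4 (c(g, E) = g/(6 - 2) + 2 = g/4 + 2 = 2 + g/4)
T(s, n) = 1/(2*n)
-T(c(-7, 15), 11) = -1/(2*11) = -1*1/22 = -1/22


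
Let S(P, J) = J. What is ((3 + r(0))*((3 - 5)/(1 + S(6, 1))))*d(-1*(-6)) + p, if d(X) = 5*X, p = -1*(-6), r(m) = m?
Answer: -84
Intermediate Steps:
p = 6
((3 + r(0))*((3 - 5)/(1 + S(6, 1))))*d(-1*(-6)) + p = ((3 + 0)*((3 - 5)/(1 + 1)))*(5*(-1*(-6))) + 6 = (3*(-2/2))*(5*6) + 6 = (3*(-2*½))*30 + 6 = (3*(-1))*30 + 6 = -3*30 + 6 = -90 + 6 = -84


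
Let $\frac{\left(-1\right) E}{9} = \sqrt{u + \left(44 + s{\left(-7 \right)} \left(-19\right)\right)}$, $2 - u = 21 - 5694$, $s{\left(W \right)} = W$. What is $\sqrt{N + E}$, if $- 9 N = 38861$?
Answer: $\frac{\sqrt{-38861 - 162 \sqrt{1463}}}{3} \approx 70.756 i$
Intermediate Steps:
$N = - \frac{38861}{9}$ ($N = \left(- \frac{1}{9}\right) 38861 = - \frac{38861}{9} \approx -4317.9$)
$u = 5675$ ($u = 2 - \left(21 - 5694\right) = 2 - -5673 = 2 + 5673 = 5675$)
$E = - 18 \sqrt{1463}$ ($E = - 9 \sqrt{5675 + \left(44 - -133\right)} = - 9 \sqrt{5675 + \left(44 + 133\right)} = - 9 \sqrt{5675 + 177} = - 9 \sqrt{5852} = - 9 \cdot 2 \sqrt{1463} = - 18 \sqrt{1463} \approx -688.49$)
$\sqrt{N + E} = \sqrt{- \frac{38861}{9} - 18 \sqrt{1463}}$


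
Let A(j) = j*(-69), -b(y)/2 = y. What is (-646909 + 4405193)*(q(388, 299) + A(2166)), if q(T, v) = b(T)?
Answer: -564607005320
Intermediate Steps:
b(y) = -2*y
q(T, v) = -2*T
A(j) = -69*j
(-646909 + 4405193)*(q(388, 299) + A(2166)) = (-646909 + 4405193)*(-2*388 - 69*2166) = 3758284*(-776 - 149454) = 3758284*(-150230) = -564607005320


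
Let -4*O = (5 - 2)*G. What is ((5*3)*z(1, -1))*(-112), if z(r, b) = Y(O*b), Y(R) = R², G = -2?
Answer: -3780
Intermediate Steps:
O = 3/2 (O = -(5 - 2)*(-2)/4 = -3*(-2)/4 = -¼*(-6) = 3/2 ≈ 1.5000)
z(r, b) = 9*b²/4 (z(r, b) = (3*b/2)² = 9*b²/4)
((5*3)*z(1, -1))*(-112) = ((5*3)*((9/4)*(-1)²))*(-112) = (15*((9/4)*1))*(-112) = (15*(9/4))*(-112) = (135/4)*(-112) = -3780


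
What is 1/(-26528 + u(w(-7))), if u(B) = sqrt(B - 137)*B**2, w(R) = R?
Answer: -1658/44005033 - 147*I/176020132 ≈ -3.7678e-5 - 8.3513e-7*I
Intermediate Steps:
u(B) = B**2*sqrt(-137 + B) (u(B) = sqrt(-137 + B)*B**2 = B**2*sqrt(-137 + B))
1/(-26528 + u(w(-7))) = 1/(-26528 + (-7)**2*sqrt(-137 - 7)) = 1/(-26528 + 49*sqrt(-144)) = 1/(-26528 + 49*(12*I)) = 1/(-26528 + 588*I) = (-26528 - 588*I)/704080528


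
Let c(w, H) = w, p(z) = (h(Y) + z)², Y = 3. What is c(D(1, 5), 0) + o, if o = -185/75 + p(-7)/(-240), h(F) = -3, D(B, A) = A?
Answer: 127/60 ≈ 2.1167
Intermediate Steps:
p(z) = (-3 + z)²
o = -173/60 (o = -185/75 + (-3 - 7)²/(-240) = -185*1/75 + (-10)²*(-1/240) = -37/15 + 100*(-1/240) = -37/15 - 5/12 = -173/60 ≈ -2.8833)
c(D(1, 5), 0) + o = 5 - 173/60 = 127/60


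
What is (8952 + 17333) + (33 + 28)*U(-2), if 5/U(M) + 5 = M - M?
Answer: 26224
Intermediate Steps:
U(M) = -1 (U(M) = 5/(-5 + (M - M)) = 5/(-5 + 0) = 5/(-5) = 5*(-⅕) = -1)
(8952 + 17333) + (33 + 28)*U(-2) = (8952 + 17333) + (33 + 28)*(-1) = 26285 + 61*(-1) = 26285 - 61 = 26224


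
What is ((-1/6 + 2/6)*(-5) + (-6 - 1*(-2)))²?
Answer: 841/36 ≈ 23.361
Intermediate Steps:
((-1/6 + 2/6)*(-5) + (-6 - 1*(-2)))² = ((-1*⅙ + 2*(⅙))*(-5) + (-6 + 2))² = ((-⅙ + ⅓)*(-5) - 4)² = ((⅙)*(-5) - 4)² = (-⅚ - 4)² = (-29/6)² = 841/36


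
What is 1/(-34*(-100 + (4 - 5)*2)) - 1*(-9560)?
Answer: 33154081/3468 ≈ 9560.0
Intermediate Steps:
1/(-34*(-100 + (4 - 5)*2)) - 1*(-9560) = 1/(-34*(-100 - 1*2)) + 9560 = 1/(-34*(-100 - 2)) + 9560 = 1/(-34*(-102)) + 9560 = 1/3468 + 9560 = 33154081/3468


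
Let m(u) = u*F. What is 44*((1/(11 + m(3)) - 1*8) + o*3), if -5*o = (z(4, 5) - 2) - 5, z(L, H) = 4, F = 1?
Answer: -9438/35 ≈ -269.66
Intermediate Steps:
m(u) = u (m(u) = u*1 = u)
o = ⅗ (o = -((4 - 2) - 5)/5 = -(2 - 5)/5 = -⅕*(-3) = ⅗ ≈ 0.60000)
44*((1/(11 + m(3)) - 1*8) + o*3) = 44*((1/(11 + 3) - 1*8) + (⅗)*3) = 44*((1/14 - 8) + 9/5) = 44*(-111/14 + 9/5) = 44*(-429/70) = -9438/35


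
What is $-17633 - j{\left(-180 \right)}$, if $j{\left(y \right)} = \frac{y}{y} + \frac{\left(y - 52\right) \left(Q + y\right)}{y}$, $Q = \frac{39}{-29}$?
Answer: $- \frac{261004}{15} \approx -17400.0$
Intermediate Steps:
$Q = - \frac{39}{29}$ ($Q = 39 \left(- \frac{1}{29}\right) = - \frac{39}{29} \approx -1.3448$)
$j{\left(y \right)} = 1 + \frac{\left(-52 + y\right) \left(- \frac{39}{29} + y\right)}{y}$ ($j{\left(y \right)} = \frac{y}{y} + \frac{\left(y - 52\right) \left(- \frac{39}{29} + y\right)}{y} = 1 + \frac{\left(-52 + y\right) \left(- \frac{39}{29} + y\right)}{y}$)
$-17633 - j{\left(-180 \right)} = -17633 - \left(- \frac{1518}{29} - 180 + \frac{2028}{29 \left(-180\right)}\right) = -17633 - \left(- \frac{1518}{29} - 180 + \frac{2028}{29} \left(- \frac{1}{180}\right)\right) = -17633 - \left(- \frac{1518}{29} - 180 - \frac{169}{435}\right) = -17633 - - \frac{3491}{15} = -17633 + \frac{3491}{15} = - \frac{261004}{15}$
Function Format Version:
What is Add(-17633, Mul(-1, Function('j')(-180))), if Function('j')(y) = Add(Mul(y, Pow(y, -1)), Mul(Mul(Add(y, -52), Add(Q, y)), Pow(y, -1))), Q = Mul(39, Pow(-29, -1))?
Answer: Rational(-261004, 15) ≈ -17400.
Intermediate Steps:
Q = Rational(-39, 29) (Q = Mul(39, Rational(-1, 29)) = Rational(-39, 29) ≈ -1.3448)
Function('j')(y) = Add(1, Mul(Pow(y, -1), Add(-52, y), Add(Rational(-39, 29), y))) (Function('j')(y) = Add(Mul(y, Pow(y, -1)), Mul(Mul(Add(y, -52), Add(Rational(-39, 29), y)), Pow(y, -1))) = Add(1, Mul(Mul(Add(-52, y), Add(Rational(-39, 29), y)), Pow(y, -1))) = Add(1, Mul(Pow(y, -1), Add(-52, y), Add(Rational(-39, 29), y))))
Add(-17633, Mul(-1, Function('j')(-180))) = Add(-17633, Mul(-1, Add(Rational(-1518, 29), -180, Mul(Rational(2028, 29), Pow(-180, -1))))) = Add(-17633, Mul(-1, Add(Rational(-1518, 29), -180, Mul(Rational(2028, 29), Rational(-1, 180))))) = Add(-17633, Mul(-1, Add(Rational(-1518, 29), -180, Rational(-169, 435)))) = Add(-17633, Mul(-1, Rational(-3491, 15))) = Add(-17633, Rational(3491, 15)) = Rational(-261004, 15)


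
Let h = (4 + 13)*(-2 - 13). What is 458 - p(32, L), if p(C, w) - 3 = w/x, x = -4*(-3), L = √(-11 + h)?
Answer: 455 - I*√266/12 ≈ 455.0 - 1.3591*I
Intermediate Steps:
h = -255 (h = 17*(-15) = -255)
L = I*√266 (L = √(-11 - 255) = √(-266) = I*√266 ≈ 16.31*I)
x = 12
p(C, w) = 3 + w/12
458 - p(32, L) = 458 - (3 + (I*√266)/12) = 458 - (3 + I*√266/12) = 458 + (-3 - I*√266/12) = 455 - I*√266/12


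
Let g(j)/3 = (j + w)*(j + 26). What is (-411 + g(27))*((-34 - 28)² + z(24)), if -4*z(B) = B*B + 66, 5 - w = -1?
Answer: 17813406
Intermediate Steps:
w = 6 (w = 5 - 1*(-1) = 5 + 1 = 6)
z(B) = -33/2 - B²/4 (z(B) = -(B*B + 66)/4 = -(B² + 66)/4 = -(66 + B²)/4 = -33/2 - B²/4)
g(j) = 3*(6 + j)*(26 + j) (g(j) = 3*((j + 6)*(j + 26)) = 3*((6 + j)*(26 + j)) = 3*(6 + j)*(26 + j))
(-411 + g(27))*((-34 - 28)² + z(24)) = (-411 + (468 + 3*27² + 96*27))*((-34 - 28)² + (-33/2 - ¼*24²)) = (-411 + (468 + 3*729 + 2592))*((-62)² + (-33/2 - ¼*576)) = (-411 + (468 + 2187 + 2592))*(3844 + (-33/2 - 144)) = (-411 + 5247)*(3844 - 321/2) = 4836*(7367/2) = 17813406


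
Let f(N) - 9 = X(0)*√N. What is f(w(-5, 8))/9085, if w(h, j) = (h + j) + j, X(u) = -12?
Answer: 9/9085 - 12*√11/9085 ≈ -0.0033901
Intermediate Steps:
w(h, j) = h + 2*j
f(N) = 9 - 12*√N
f(w(-5, 8))/9085 = (9 - 12*√(-5 + 2*8))/9085 = (9 - 12*√(-5 + 16))*(1/9085) = (9 - 12*√11)*(1/9085) = 9/9085 - 12*√11/9085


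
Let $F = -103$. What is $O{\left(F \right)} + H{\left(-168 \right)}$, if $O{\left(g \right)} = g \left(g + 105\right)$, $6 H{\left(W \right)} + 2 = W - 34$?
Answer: $-240$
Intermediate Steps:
$H{\left(W \right)} = -6 + \frac{W}{6}$ ($H{\left(W \right)} = - \frac{1}{3} + \frac{W - 34}{6} = - \frac{1}{3} + \frac{-34 + W}{6} = - \frac{1}{3} + \left(- \frac{17}{3} + \frac{W}{6}\right) = -6 + \frac{W}{6}$)
$O{\left(g \right)} = g \left(105 + g\right)$
$O{\left(F \right)} + H{\left(-168 \right)} = - 103 \left(105 - 103\right) + \left(-6 + \frac{1}{6} \left(-168\right)\right) = \left(-103\right) 2 - 34 = -206 - 34 = -240$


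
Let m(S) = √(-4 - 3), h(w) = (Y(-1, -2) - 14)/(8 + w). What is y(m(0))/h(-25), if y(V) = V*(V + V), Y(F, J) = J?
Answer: -119/8 ≈ -14.875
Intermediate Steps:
h(w) = -16/(8 + w) (h(w) = (-2 - 14)/(8 + w) = -16/(8 + w))
m(S) = I*√7 (m(S) = √(-7) = I*√7)
y(V) = 2*V² (y(V) = V*(2*V) = 2*V²)
y(m(0))/h(-25) = (2*(I*√7)²)/((-16/(8 - 25))) = (2*(-7))/((-16/(-17))) = -14/((-16*(-1/17))) = -14/16/17 = -14*17/16 = -119/8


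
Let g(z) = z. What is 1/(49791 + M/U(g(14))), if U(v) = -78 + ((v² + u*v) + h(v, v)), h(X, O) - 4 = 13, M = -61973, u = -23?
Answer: 187/9372890 ≈ 1.9951e-5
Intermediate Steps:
h(X, O) = 17 (h(X, O) = 4 + 13 = 17)
U(v) = -61 + v² - 23*v (U(v) = -78 + ((v² - 23*v) + 17) = -78 + (17 + v² - 23*v) = -61 + v² - 23*v)
1/(49791 + M/U(g(14))) = 1/(49791 - 61973/(-61 + 14² - 23*14)) = 1/(49791 - 61973/(-61 + 196 - 322)) = 1/(49791 - 61973/(-187)) = 1/(49791 - 61973*(-1/187)) = 1/(49791 + 61973/187) = 1/(9372890/187) = 187/9372890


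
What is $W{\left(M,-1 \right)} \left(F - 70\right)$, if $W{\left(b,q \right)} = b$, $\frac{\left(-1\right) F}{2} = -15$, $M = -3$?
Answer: $120$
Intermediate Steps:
$F = 30$ ($F = \left(-2\right) \left(-15\right) = 30$)
$W{\left(M,-1 \right)} \left(F - 70\right) = - 3 \left(30 - 70\right) = \left(-3\right) \left(-40\right) = 120$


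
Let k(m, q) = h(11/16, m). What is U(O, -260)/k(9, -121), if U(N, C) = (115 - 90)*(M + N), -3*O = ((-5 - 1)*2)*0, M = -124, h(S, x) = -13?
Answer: 3100/13 ≈ 238.46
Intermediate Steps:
O = 0 (O = -(-5 - 1)*2*0/3 = -(-6*2)*0/3 = -(-4)*0 = -1/3*0 = 0)
k(m, q) = -13
U(N, C) = -3100 + 25*N (U(N, C) = (115 - 90)*(-124 + N) = 25*(-124 + N) = -3100 + 25*N)
U(O, -260)/k(9, -121) = (-3100 + 25*0)/(-13) = (-3100 + 0)*(-1/13) = -3100*(-1/13) = 3100/13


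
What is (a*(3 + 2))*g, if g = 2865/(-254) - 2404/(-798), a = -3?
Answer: 4189135/33782 ≈ 124.00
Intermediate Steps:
g = -837827/101346 (g = 2865*(-1/254) - 2404*(-1/798) = -2865/254 + 1202/399 = -837827/101346 ≈ -8.2670)
(a*(3 + 2))*g = -3*(3 + 2)*(-837827/101346) = -3*5*(-837827/101346) = -15*(-837827/101346) = 4189135/33782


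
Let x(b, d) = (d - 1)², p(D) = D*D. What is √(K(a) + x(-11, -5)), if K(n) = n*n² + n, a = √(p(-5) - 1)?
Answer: √(36 + 50*√6) ≈ 12.589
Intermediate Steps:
p(D) = D²
x(b, d) = (-1 + d)²
a = 2*√6 (a = √((-5)² - 1) = √(25 - 1) = √24 = 2*√6 ≈ 4.8990)
K(n) = n + n³ (K(n) = n³ + n = n + n³)
√(K(a) + x(-11, -5)) = √((2*√6 + (2*√6)³) + (-1 - 5)²) = √((2*√6 + 48*√6) + (-6)²) = √(50*√6 + 36) = √(36 + 50*√6)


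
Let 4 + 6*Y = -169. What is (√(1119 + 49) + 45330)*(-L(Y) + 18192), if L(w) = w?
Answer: 825950375 + 218650*√73/3 ≈ 8.2657e+8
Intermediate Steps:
Y = -173/6 (Y = -⅔ + (⅙)*(-169) = -⅔ - 169/6 = -173/6 ≈ -28.833)
(√(1119 + 49) + 45330)*(-L(Y) + 18192) = (√(1119 + 49) + 45330)*(-1*(-173/6) + 18192) = (√1168 + 45330)*(173/6 + 18192) = (4*√73 + 45330)*(109325/6) = (45330 + 4*√73)*(109325/6) = 825950375 + 218650*√73/3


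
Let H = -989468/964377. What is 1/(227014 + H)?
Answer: 964377/218926090810 ≈ 4.4050e-6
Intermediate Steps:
H = -989468/964377 (H = -989468*1/964377 = -989468/964377 ≈ -1.0260)
1/(227014 + H) = 1/(227014 - 989468/964377) = 1/(218926090810/964377) = 964377/218926090810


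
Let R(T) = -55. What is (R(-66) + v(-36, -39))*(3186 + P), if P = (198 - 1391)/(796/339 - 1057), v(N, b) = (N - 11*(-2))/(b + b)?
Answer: -812073296654/4647851 ≈ -1.7472e+5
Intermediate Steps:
v(N, b) = (22 + N)/(2*b) (v(N, b) = (N + 22)/((2*b)) = (22 + N)*(1/(2*b)) = (22 + N)/(2*b))
P = 404427/357527 (P = -1193/(796*(1/339) - 1057) = -1193/(796/339 - 1057) = -1193/(-357527/339) = -1193*(-339/357527) = 404427/357527 ≈ 1.1312)
(R(-66) + v(-36, -39))*(3186 + P) = (-55 + (½)*(22 - 36)/(-39))*(3186 + 404427/357527) = (-55 + (½)*(-1/39)*(-14))*(1139485449/357527) = (-55 + 7/39)*(1139485449/357527) = -2138/39*1139485449/357527 = -812073296654/4647851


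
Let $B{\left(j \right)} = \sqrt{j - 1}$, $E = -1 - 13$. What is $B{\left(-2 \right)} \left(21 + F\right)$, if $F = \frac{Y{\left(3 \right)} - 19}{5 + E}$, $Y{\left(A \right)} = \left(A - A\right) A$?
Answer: $\frac{208 i \sqrt{3}}{9} \approx 40.03 i$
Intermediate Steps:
$Y{\left(A \right)} = 0$ ($Y{\left(A \right)} = 0 A = 0$)
$E = -14$
$F = \frac{19}{9}$ ($F = \frac{0 - 19}{5 - 14} = - \frac{19}{-9} = \left(-19\right) \left(- \frac{1}{9}\right) = \frac{19}{9} \approx 2.1111$)
$B{\left(j \right)} = \sqrt{-1 + j}$
$B{\left(-2 \right)} \left(21 + F\right) = \sqrt{-1 - 2} \left(21 + \frac{19}{9}\right) = \sqrt{-3} \cdot \frac{208}{9} = i \sqrt{3} \cdot \frac{208}{9} = \frac{208 i \sqrt{3}}{9}$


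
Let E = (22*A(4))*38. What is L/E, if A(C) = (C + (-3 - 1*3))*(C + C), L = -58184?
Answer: 7273/1672 ≈ 4.3499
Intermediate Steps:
A(C) = 2*C*(-6 + C) (A(C) = (C + (-3 - 3))*(2*C) = (C - 6)*(2*C) = (-6 + C)*(2*C) = 2*C*(-6 + C))
E = -13376 (E = (22*(2*4*(-6 + 4)))*38 = (22*(2*4*(-2)))*38 = (22*(-16))*38 = -352*38 = -13376)
L/E = -58184/(-13376) = -58184*(-1/13376) = 7273/1672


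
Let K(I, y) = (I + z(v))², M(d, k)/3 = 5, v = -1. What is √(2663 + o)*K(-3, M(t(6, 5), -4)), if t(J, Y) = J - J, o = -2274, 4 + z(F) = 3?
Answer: 16*√389 ≈ 315.57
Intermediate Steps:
z(F) = -1 (z(F) = -4 + 3 = -1)
t(J, Y) = 0
M(d, k) = 15 (M(d, k) = 3*5 = 15)
K(I, y) = (-1 + I)² (K(I, y) = (I - 1)² = (-1 + I)²)
√(2663 + o)*K(-3, M(t(6, 5), -4)) = √(2663 - 2274)*(-1 - 3)² = √389*(-4)² = √389*16 = 16*√389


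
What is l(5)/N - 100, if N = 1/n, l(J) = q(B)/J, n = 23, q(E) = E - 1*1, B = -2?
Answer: -569/5 ≈ -113.80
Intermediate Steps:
q(E) = -1 + E (q(E) = E - 1 = -1 + E)
l(J) = -3/J (l(J) = (-1 - 2)/J = -3/J)
N = 1/23 ≈ 0.043478
l(5)/N - 100 = (-3/5)/(1/23) - 100 = 23*(-3*1/5) - 100 = 23*(-3/5) - 100 = -69/5 - 100 = -569/5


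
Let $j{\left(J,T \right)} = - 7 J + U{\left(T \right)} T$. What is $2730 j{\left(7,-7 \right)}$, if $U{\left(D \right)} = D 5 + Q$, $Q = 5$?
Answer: $439530$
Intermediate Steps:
$U{\left(D \right)} = 5 + 5 D$ ($U{\left(D \right)} = D 5 + 5 = 5 D + 5 = 5 + 5 D$)
$j{\left(J,T \right)} = - 7 J + T \left(5 + 5 T\right)$ ($j{\left(J,T \right)} = - 7 J + \left(5 + 5 T\right) T = - 7 J + T \left(5 + 5 T\right)$)
$2730 j{\left(7,-7 \right)} = 2730 \left(\left(-7\right) 7 + 5 \left(-7\right) \left(1 - 7\right)\right) = 2730 \left(-49 + 5 \left(-7\right) \left(-6\right)\right) = 2730 \left(-49 + 210\right) = 2730 \cdot 161 = 439530$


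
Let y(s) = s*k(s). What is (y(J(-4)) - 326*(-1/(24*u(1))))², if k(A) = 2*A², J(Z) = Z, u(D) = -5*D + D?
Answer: 39778249/2304 ≈ 17265.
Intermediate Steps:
u(D) = -4*D
y(s) = 2*s³ (y(s) = s*(2*s²) = 2*s³)
(y(J(-4)) - 326*(-1/(24*u(1))))² = (2*(-4)³ - 326/((-3*8)*(-4*1)))² = (2*(-64) - 326/((-24*(-4))))² = (-128 - 326/96)² = (-128 - 326*1/96)² = (-128 - 163/48)² = (-6307/48)² = 39778249/2304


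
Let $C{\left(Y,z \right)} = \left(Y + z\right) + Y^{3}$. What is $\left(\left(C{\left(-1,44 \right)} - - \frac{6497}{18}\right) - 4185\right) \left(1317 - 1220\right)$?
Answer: $- \frac{6603469}{18} \approx -3.6686 \cdot 10^{5}$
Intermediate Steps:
$C{\left(Y,z \right)} = Y + z + Y^{3}$
$\left(\left(C{\left(-1,44 \right)} - - \frac{6497}{18}\right) - 4185\right) \left(1317 - 1220\right) = \left(\left(\left(-1 + 44 + \left(-1\right)^{3}\right) - - \frac{6497}{18}\right) - 4185\right) \left(1317 - 1220\right) = \left(\left(\left(-1 + 44 - 1\right) + \left(\left(\left(-1\right) \left(- \frac{1}{2}\right) - - \frac{4}{9}\right) + 360\right)\right) - 4185\right) 97 = \left(\left(42 + \left(\left(\frac{1}{2} + \frac{4}{9}\right) + 360\right)\right) - 4185\right) 97 = \left(\left(42 + \left(\frac{17}{18} + 360\right)\right) - 4185\right) 97 = \left(\left(42 + \frac{6497}{18}\right) - 4185\right) 97 = \left(\frac{7253}{18} - 4185\right) 97 = \left(- \frac{68077}{18}\right) 97 = - \frac{6603469}{18}$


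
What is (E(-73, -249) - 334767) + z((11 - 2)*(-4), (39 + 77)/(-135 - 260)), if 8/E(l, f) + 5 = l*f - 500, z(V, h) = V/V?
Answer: -739498093/2209 ≈ -3.3477e+5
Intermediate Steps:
z(V, h) = 1
E(l, f) = 8/(-505 + f*l) (E(l, f) = 8/(-5 + (l*f - 500)) = 8/(-5 + (f*l - 500)) = 8/(-5 + (-500 + f*l)) = 8/(-505 + f*l))
(E(-73, -249) - 334767) + z((11 - 2)*(-4), (39 + 77)/(-135 - 260)) = (8/(-505 - 249*(-73)) - 334767) + 1 = (8/(-505 + 18177) - 334767) + 1 = (8/17672 - 334767) + 1 = (8*(1/17672) - 334767) + 1 = (1/2209 - 334767) + 1 = -739500302/2209 + 1 = -739498093/2209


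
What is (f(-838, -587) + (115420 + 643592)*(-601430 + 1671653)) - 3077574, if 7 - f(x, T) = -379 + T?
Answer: 812309023075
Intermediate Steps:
f(x, T) = 386 - T (f(x, T) = 7 - (-379 + T) = 7 + (379 - T) = 386 - T)
(f(-838, -587) + (115420 + 643592)*(-601430 + 1671653)) - 3077574 = ((386 - 1*(-587)) + (115420 + 643592)*(-601430 + 1671653)) - 3077574 = ((386 + 587) + 759012*1070223) - 3077574 = (973 + 812312099676) - 3077574 = 812312100649 - 3077574 = 812309023075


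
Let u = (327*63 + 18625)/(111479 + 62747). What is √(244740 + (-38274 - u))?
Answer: √1566801616309085/87113 ≈ 454.39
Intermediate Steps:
u = 19613/87113 (u = (20601 + 18625)/174226 = 39226*(1/174226) = 19613/87113 ≈ 0.22514)
√(244740 + (-38274 - u)) = √(244740 + (-38274 - 1*19613/87113)) = √(244740 + (-38274 - 19613/87113)) = √(244740 - 3334182575/87113) = √(17985853045/87113) = √1566801616309085/87113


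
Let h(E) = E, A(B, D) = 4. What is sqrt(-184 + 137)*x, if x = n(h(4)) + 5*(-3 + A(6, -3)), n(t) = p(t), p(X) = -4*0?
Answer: 5*I*sqrt(47) ≈ 34.278*I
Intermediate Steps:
p(X) = 0
n(t) = 0
x = 5 (x = 0 + 5*(-3 + 4) = 0 + 5*1 = 0 + 5 = 5)
sqrt(-184 + 137)*x = sqrt(-184 + 137)*5 = sqrt(-47)*5 = (I*sqrt(47))*5 = 5*I*sqrt(47)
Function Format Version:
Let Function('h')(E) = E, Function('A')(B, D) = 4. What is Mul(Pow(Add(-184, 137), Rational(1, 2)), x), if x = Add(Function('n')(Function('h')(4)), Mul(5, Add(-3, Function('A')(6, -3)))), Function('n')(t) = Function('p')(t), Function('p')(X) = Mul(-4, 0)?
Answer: Mul(5, I, Pow(47, Rational(1, 2))) ≈ Mul(34.278, I)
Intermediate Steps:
Function('p')(X) = 0
Function('n')(t) = 0
x = 5 (x = Add(0, Mul(5, Add(-3, 4))) = Add(0, Mul(5, 1)) = Add(0, 5) = 5)
Mul(Pow(Add(-184, 137), Rational(1, 2)), x) = Mul(Pow(Add(-184, 137), Rational(1, 2)), 5) = Mul(Pow(-47, Rational(1, 2)), 5) = Mul(Mul(I, Pow(47, Rational(1, 2))), 5) = Mul(5, I, Pow(47, Rational(1, 2)))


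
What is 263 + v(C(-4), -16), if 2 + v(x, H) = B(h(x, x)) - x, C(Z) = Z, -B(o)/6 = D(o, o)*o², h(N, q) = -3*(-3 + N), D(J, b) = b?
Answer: -55301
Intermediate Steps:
h(N, q) = 9 - 3*N
B(o) = -6*o³ (B(o) = -6*o*o² = -6*o³)
v(x, H) = -2 - x - 6*(9 - 3*x)³ (v(x, H) = -2 + (-6*(9 - 3*x)³ - x) = -2 + (-x - 6*(9 - 3*x)³) = -2 - x - 6*(9 - 3*x)³)
263 + v(C(-4), -16) = 263 + (-2 - 1*(-4) + 162*(-3 - 4)³) = 263 + (-2 + 4 + 162*(-7)³) = 263 + (-2 + 4 + 162*(-343)) = 263 + (-2 + 4 - 55566) = 263 - 55564 = -55301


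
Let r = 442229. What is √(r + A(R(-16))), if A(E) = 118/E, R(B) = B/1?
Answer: √7075546/4 ≈ 665.00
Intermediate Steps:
R(B) = B (R(B) = B*1 = B)
√(r + A(R(-16))) = √(442229 + 118/(-16)) = √(442229 + 118*(-1/16)) = √(442229 - 59/8) = √(3537773/8) = √7075546/4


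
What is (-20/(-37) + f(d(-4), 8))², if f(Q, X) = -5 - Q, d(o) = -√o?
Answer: 21749/1369 - 660*I/37 ≈ 15.887 - 17.838*I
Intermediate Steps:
(-20/(-37) + f(d(-4), 8))² = (-20/(-37) + (-5 - (-1)*√(-4)))² = (-20*(-1/37) + (-5 - (-1)*2*I))² = (20/37 + (-5 - (-2)*I))² = (20/37 + (-5 + 2*I))² = (-165/37 + 2*I)²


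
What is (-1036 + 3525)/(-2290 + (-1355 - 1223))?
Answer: -2489/4868 ≈ -0.51130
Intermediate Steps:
(-1036 + 3525)/(-2290 + (-1355 - 1223)) = 2489/(-2290 - 2578) = 2489/(-4868) = 2489*(-1/4868) = -2489/4868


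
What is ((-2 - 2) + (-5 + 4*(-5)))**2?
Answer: 841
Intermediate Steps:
((-2 - 2) + (-5 + 4*(-5)))**2 = (-4 + (-5 - 20))**2 = (-4 - 25)**2 = (-29)**2 = 841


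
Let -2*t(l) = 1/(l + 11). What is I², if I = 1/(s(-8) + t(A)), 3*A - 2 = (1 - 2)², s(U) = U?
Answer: 576/37249 ≈ 0.015464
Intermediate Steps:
A = 1 (A = ⅔ + (1 - 2)²/3 = ⅔ + (⅓)*(-1)² = ⅔ + (⅓)*1 = ⅔ + ⅓ = 1)
t(l) = -1/(2*(11 + l)) (t(l) = -1/(2*(l + 11)) = -1/(2*(11 + l)))
I = -24/193 (I = 1/(-8 - 1/(22 + 2*1)) = 1/(-8 - 1/(22 + 2)) = 1/(-8 - 1/24) = 1/(-193/24) = -24/193 ≈ -0.12435)
I² = (-24/193)² = 576/37249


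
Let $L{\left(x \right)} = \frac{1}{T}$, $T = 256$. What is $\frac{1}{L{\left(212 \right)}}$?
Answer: $256$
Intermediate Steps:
$L{\left(x \right)} = \frac{1}{256}$
$\frac{1}{L{\left(212 \right)}} = \frac{1}{\frac{1}{256}} = 256$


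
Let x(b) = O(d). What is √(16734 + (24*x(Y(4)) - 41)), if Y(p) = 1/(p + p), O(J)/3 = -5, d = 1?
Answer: √16333 ≈ 127.80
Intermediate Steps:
O(J) = -15 (O(J) = 3*(-5) = -15)
Y(p) = 1/(2*p)
x(b) = -15
√(16734 + (24*x(Y(4)) - 41)) = √(16734 + (24*(-15) - 41)) = √(16734 + (-360 - 41)) = √(16734 - 401) = √16333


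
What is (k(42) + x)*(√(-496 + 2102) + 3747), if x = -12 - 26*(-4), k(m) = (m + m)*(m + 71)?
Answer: 35911248 + 9584*√1606 ≈ 3.6295e+7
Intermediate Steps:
k(m) = 2*m*(71 + m) (k(m) = (2*m)*(71 + m) = 2*m*(71 + m))
x = 92 (x = -12 + 104 = 92)
(k(42) + x)*(√(-496 + 2102) + 3747) = (2*42*(71 + 42) + 92)*(√(-496 + 2102) + 3747) = (2*42*113 + 92)*(√1606 + 3747) = (9492 + 92)*(3747 + √1606) = 9584*(3747 + √1606) = 35911248 + 9584*√1606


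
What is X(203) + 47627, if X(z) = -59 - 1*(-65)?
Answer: 47633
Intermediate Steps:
X(z) = 6 (X(z) = -59 + 65 = 6)
X(203) + 47627 = 6 + 47627 = 47633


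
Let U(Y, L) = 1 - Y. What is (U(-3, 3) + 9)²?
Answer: 169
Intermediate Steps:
(U(-3, 3) + 9)² = ((1 - 1*(-3)) + 9)² = ((1 + 3) + 9)² = (4 + 9)² = 13² = 169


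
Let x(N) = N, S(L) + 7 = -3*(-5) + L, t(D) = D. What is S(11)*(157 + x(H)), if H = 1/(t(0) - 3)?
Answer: 8930/3 ≈ 2976.7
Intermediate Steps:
S(L) = 8 + L (S(L) = -7 + (-3*(-5) + L) = -7 + (15 + L) = 8 + L)
H = -1/3 (H = 1/(0 - 3) = 1/(-3) = -1/3 ≈ -0.33333)
S(11)*(157 + x(H)) = (8 + 11)*(157 - 1/3) = 19*(470/3) = 8930/3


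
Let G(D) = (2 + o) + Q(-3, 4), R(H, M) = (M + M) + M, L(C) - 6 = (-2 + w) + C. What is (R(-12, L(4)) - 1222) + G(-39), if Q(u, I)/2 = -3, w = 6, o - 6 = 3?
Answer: -1175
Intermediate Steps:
o = 9 (o = 6 + 3 = 9)
Q(u, I) = -6 (Q(u, I) = 2*(-3) = -6)
L(C) = 10 + C (L(C) = 6 + ((-2 + 6) + C) = 6 + (4 + C) = 10 + C)
R(H, M) = 3*M (R(H, M) = 2*M + M = 3*M)
G(D) = 5 (G(D) = (2 + 9) - 6 = 11 - 6 = 5)
(R(-12, L(4)) - 1222) + G(-39) = (3*(10 + 4) - 1222) + 5 = (3*14 - 1222) + 5 = (42 - 1222) + 5 = -1180 + 5 = -1175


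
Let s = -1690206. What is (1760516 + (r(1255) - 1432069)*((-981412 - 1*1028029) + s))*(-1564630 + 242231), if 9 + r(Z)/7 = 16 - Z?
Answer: -7049010387886906049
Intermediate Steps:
r(Z) = 49 - 7*Z (r(Z) = -63 + 7*(16 - Z) = -63 + (112 - 7*Z) = 49 - 7*Z)
(1760516 + (r(1255) - 1432069)*((-981412 - 1*1028029) + s))*(-1564630 + 242231) = (1760516 + ((49 - 7*1255) - 1432069)*((-981412 - 1*1028029) - 1690206))*(-1564630 + 242231) = (1760516 + ((49 - 8785) - 1432069)*((-981412 - 1028029) - 1690206))*(-1322399) = (1760516 + (-8736 - 1432069)*(-2009441 - 1690206))*(-1322399) = (1760516 - 1440805*(-3699647))*(-1322399) = (1760516 + 5330469895835)*(-1322399) = 5330471656351*(-1322399) = -7049010387886906049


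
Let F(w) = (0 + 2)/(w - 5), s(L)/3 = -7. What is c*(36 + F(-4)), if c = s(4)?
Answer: -2254/3 ≈ -751.33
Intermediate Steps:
s(L) = -21 (s(L) = 3*(-7) = -21)
F(w) = 2/(-5 + w)
c = -21
c*(36 + F(-4)) = -21*(36 + 2/(-5 - 4)) = -21*(36 + 2/(-9)) = -21*(36 + 2*(-⅑)) = -21*(36 - 2/9) = -21*322/9 = -2254/3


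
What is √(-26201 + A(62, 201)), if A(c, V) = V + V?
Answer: I*√25799 ≈ 160.62*I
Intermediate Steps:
A(c, V) = 2*V
√(-26201 + A(62, 201)) = √(-26201 + 2*201) = √(-26201 + 402) = √(-25799) = I*√25799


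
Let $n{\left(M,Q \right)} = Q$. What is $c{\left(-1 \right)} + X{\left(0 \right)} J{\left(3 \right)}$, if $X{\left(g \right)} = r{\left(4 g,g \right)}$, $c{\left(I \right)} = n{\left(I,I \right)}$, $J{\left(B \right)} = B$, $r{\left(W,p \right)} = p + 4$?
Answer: $11$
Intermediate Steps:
$r{\left(W,p \right)} = 4 + p$
$c{\left(I \right)} = I$
$X{\left(g \right)} = 4 + g$
$c{\left(-1 \right)} + X{\left(0 \right)} J{\left(3 \right)} = -1 + \left(4 + 0\right) 3 = -1 + 4 \cdot 3 = -1 + 12 = 11$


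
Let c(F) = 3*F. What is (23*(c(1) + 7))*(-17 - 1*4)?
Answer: -4830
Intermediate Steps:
(23*(c(1) + 7))*(-17 - 1*4) = (23*(3*1 + 7))*(-17 - 1*4) = (23*(3 + 7))*(-17 - 4) = (23*10)*(-21) = 230*(-21) = -4830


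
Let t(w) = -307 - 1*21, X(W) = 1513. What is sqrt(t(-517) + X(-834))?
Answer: sqrt(1185) ≈ 34.424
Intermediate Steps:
t(w) = -328 (t(w) = -307 - 21 = -328)
sqrt(t(-517) + X(-834)) = sqrt(-328 + 1513) = sqrt(1185)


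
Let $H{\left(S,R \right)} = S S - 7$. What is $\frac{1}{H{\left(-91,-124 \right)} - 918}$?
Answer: $\frac{1}{7356} \approx 0.00013594$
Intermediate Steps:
$H{\left(S,R \right)} = -7 + S^{2}$ ($H{\left(S,R \right)} = S^{2} - 7 = -7 + S^{2}$)
$\frac{1}{H{\left(-91,-124 \right)} - 918} = \frac{1}{\left(-7 + \left(-91\right)^{2}\right) - 918} = \frac{1}{\left(-7 + 8281\right) - 918} = \frac{1}{8274 - 918} = \frac{1}{7356}$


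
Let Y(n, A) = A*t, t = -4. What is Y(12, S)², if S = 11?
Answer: 1936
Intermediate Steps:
Y(n, A) = -4*A (Y(n, A) = A*(-4) = -4*A)
Y(12, S)² = (-4*11)² = (-44)² = 1936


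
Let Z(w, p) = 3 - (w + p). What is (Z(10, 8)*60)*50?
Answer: -45000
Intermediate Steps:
Z(w, p) = 3 - p - w (Z(w, p) = 3 - (p + w) = 3 + (-p - w) = 3 - p - w)
(Z(10, 8)*60)*50 = ((3 - 1*8 - 1*10)*60)*50 = ((3 - 8 - 10)*60)*50 = -15*60*50 = -900*50 = -45000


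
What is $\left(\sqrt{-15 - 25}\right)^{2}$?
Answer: $-40$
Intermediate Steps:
$\left(\sqrt{-15 - 25}\right)^{2} = \left(\sqrt{-40}\right)^{2} = \left(2 i \sqrt{10}\right)^{2} = -40$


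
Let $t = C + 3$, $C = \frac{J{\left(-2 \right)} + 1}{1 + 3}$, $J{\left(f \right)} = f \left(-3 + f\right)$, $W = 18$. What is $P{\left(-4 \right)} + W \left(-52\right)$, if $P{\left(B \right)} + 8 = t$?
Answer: $- \frac{3753}{4} \approx -938.25$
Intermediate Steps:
$C = \frac{11}{4}$ ($C = \frac{- 2 \left(-3 - 2\right) + 1}{1 + 3} = \frac{\left(-2\right) \left(-5\right) + 1}{4} = \left(10 + 1\right) \frac{1}{4} = 11 \cdot \frac{1}{4} = \frac{11}{4} \approx 2.75$)
$t = \frac{23}{4}$ ($t = \frac{11}{4} + 3 = \frac{23}{4} \approx 5.75$)
$P{\left(B \right)} = - \frac{9}{4}$ ($P{\left(B \right)} = -8 + \frac{23}{4} = - \frac{9}{4}$)
$P{\left(-4 \right)} + W \left(-52\right) = - \frac{9}{4} + 18 \left(-52\right) = - \frac{9}{4} - 936 = - \frac{3753}{4}$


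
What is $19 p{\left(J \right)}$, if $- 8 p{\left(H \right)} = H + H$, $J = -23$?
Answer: $\frac{437}{4} \approx 109.25$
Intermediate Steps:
$p{\left(H \right)} = - \frac{H}{4}$ ($p{\left(H \right)} = - \frac{H + H}{8} = - \frac{2 H}{8} = - \frac{H}{4}$)
$19 p{\left(J \right)} = 19 \left(\left(- \frac{1}{4}\right) \left(-23\right)\right) = 19 \cdot \frac{23}{4} = \frac{437}{4}$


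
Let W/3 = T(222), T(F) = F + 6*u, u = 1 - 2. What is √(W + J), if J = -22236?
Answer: 2*I*√5397 ≈ 146.93*I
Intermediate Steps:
u = -1
T(F) = -6 + F (T(F) = F + 6*(-1) = F - 6 = -6 + F)
W = 648 (W = 3*(-6 + 222) = 3*216 = 648)
√(W + J) = √(648 - 22236) = √(-21588) = 2*I*√5397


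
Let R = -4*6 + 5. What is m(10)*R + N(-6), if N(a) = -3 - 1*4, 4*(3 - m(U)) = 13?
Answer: -9/4 ≈ -2.2500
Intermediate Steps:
m(U) = -¼ (m(U) = 3 - ¼*13 = 3 - 13/4 = -¼)
R = -19 (R = -24 + 5 = -19)
N(a) = -7 (N(a) = -3 - 4 = -7)
m(10)*R + N(-6) = -¼*(-19) - 7 = 19/4 - 7 = -9/4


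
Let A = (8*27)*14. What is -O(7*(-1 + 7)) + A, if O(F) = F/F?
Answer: 3023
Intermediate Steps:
O(F) = 1
A = 3024 (A = 216*14 = 3024)
-O(7*(-1 + 7)) + A = -1*1 + 3024 = -1 + 3024 = 3023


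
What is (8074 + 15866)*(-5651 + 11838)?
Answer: 148116780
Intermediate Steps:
(8074 + 15866)*(-5651 + 11838) = 23940*6187 = 148116780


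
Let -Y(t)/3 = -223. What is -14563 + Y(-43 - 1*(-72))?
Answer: -13894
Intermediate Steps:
Y(t) = 669 (Y(t) = -3*(-223) = 669)
-14563 + Y(-43 - 1*(-72)) = -14563 + 669 = -13894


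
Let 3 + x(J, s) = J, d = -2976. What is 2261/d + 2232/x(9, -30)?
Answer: 1104811/2976 ≈ 371.24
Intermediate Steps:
x(J, s) = -3 + J
2261/d + 2232/x(9, -30) = 2261/(-2976) + 2232/(-3 + 9) = 2261*(-1/2976) + 2232/6 = -2261/2976 + 2232*(⅙) = -2261/2976 + 372 = 1104811/2976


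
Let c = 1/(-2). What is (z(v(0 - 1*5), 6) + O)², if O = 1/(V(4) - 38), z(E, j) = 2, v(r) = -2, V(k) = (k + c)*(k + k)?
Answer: 361/100 ≈ 3.6100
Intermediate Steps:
c = -½ ≈ -0.50000
V(k) = 2*k*(-½ + k) (V(k) = (k - ½)*(k + k) = (-½ + k)*(2*k) = 2*k*(-½ + k))
O = -⅒ (O = 1/(4*(-1 + 2*4) - 38) = 1/(4*(-1 + 8) - 38) = 1/(4*7 - 38) = 1/(28 - 38) = 1/(-10) = -⅒ ≈ -0.10000)
(z(v(0 - 1*5), 6) + O)² = (2 - ⅒)² = (19/10)² = 361/100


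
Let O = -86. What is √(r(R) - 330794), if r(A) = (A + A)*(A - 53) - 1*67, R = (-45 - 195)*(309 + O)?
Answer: √5734123059 ≈ 75724.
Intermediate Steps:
R = -53520 (R = (-45 - 195)*(309 - 86) = -240*223 = -53520)
r(A) = -67 + 2*A*(-53 + A) (r(A) = (2*A)*(-53 + A) - 67 = 2*A*(-53 + A) - 67 = -67 + 2*A*(-53 + A))
√(r(R) - 330794) = √((-67 - 106*(-53520) + 2*(-53520)²) - 330794) = √((-67 + 5673120 + 2*2864390400) - 330794) = √((-67 + 5673120 + 5728780800) - 330794) = √(5734453853 - 330794) = √5734123059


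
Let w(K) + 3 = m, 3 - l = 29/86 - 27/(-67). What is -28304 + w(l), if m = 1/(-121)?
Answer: -3425148/121 ≈ -28307.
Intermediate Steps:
l = 13021/5762 (l = 3 - (29/86 - 27/(-67)) = 3 - (29*(1/86) - 27*(-1/67)) = 3 - (29/86 + 27/67) = 3 - 1*4265/5762 = 3 - 4265/5762 = 13021/5762 ≈ 2.2598)
m = -1/121 ≈ -0.0082645
w(K) = -364/121 (w(K) = -3 - 1/121 = -364/121)
-28304 + w(l) = -28304 - 364/121 = -3425148/121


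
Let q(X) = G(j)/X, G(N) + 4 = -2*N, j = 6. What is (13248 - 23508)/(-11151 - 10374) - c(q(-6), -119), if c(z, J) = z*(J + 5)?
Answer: 436924/1435 ≈ 304.48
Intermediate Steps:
G(N) = -4 - 2*N
q(X) = -16/X (q(X) = (-4 - 2*6)/X = (-4 - 12)/X = -16/X)
c(z, J) = z*(5 + J)
(13248 - 23508)/(-11151 - 10374) - c(q(-6), -119) = (13248 - 23508)/(-11151 - 10374) - (-16/(-6))*(5 - 119) = -10260/(-21525) - (-16*(-⅙))*(-114) = -10260*(-1/21525) - 8*(-114)/3 = 684/1435 - 1*(-304) = 684/1435 + 304 = 436924/1435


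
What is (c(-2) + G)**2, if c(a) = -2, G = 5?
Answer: 9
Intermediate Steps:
(c(-2) + G)**2 = (-2 + 5)**2 = 3**2 = 9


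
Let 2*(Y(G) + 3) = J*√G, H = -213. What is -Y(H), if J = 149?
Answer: 3 - 149*I*√213/2 ≈ 3.0 - 1087.3*I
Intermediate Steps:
Y(G) = -3 + 149*√G/2 (Y(G) = -3 + (149*√G)/2 = -3 + 149*√G/2)
-Y(H) = -(-3 + 149*√(-213)/2) = -(-3 + 149*(I*√213)/2) = -(-3 + 149*I*√213/2) = 3 - 149*I*√213/2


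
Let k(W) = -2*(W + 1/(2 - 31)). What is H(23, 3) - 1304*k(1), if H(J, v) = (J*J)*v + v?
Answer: 119134/29 ≈ 4108.1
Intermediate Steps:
H(J, v) = v + v*J² (H(J, v) = J²*v + v = v*J² + v = v + v*J²)
k(W) = 2/29 - 2*W (k(W) = -2*(W + 1/(-29)) = -2*(W - 1/29) = -2*(-1/29 + W) = 2/29 - 2*W)
H(23, 3) - 1304*k(1) = 3*(1 + 23²) - 1304*(2/29 - 2*1) = 3*(1 + 529) - 1304*(2/29 - 2) = 3*530 - 1304*(-56/29) = 1590 + 73024/29 = 119134/29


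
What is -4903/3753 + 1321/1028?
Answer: -82571/3858084 ≈ -0.021402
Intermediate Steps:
-4903/3753 + 1321/1028 = -82571/3858084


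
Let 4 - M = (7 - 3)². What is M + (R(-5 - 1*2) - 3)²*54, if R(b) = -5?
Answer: 3444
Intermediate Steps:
M = -12 (M = 4 - (7 - 3)² = 4 - 1*4² = 4 - 1*16 = 4 - 16 = -12)
M + (R(-5 - 1*2) - 3)²*54 = -12 + (-5 - 3)²*54 = -12 + (-8)²*54 = -12 + 64*54 = -12 + 3456 = 3444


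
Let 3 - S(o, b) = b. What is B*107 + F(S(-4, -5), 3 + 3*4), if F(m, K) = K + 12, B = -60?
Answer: -6393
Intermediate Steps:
S(o, b) = 3 - b
F(m, K) = 12 + K
B*107 + F(S(-4, -5), 3 + 3*4) = -60*107 + (12 + (3 + 3*4)) = -6420 + (12 + (3 + 12)) = -6420 + (12 + 15) = -6420 + 27 = -6393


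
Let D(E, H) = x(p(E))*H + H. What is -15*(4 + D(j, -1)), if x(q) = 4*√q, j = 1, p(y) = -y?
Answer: -45 + 60*I ≈ -45.0 + 60.0*I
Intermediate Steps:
D(E, H) = H + 4*H*√(-E) (D(E, H) = (4*√(-E))*H + H = 4*H*√(-E) + H = H + 4*H*√(-E))
-15*(4 + D(j, -1)) = -15*(4 - (1 + 4*√(-1*1))) = -15*(4 - (1 + 4*√(-1))) = -15*(4 - (1 + 4*I)) = -15*(4 + (-1 - 4*I)) = -15*(3 - 4*I) = -45 + 60*I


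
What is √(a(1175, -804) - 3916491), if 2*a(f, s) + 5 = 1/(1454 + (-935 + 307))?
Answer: I*√2672129518793/826 ≈ 1979.0*I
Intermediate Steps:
a(f, s) = -4129/1652 (a(f, s) = -5/2 + 1/(2*(1454 + (-935 + 307))) = -5/2 + 1/(2*(1454 - 628)) = -5/2 + (½)/826 = -5/2 + (½)*(1/826) = -5/2 + 1/1652 = -4129/1652)
√(a(1175, -804) - 3916491) = √(-4129/1652 - 3916491) = √(-6470047261/1652) = I*√2672129518793/826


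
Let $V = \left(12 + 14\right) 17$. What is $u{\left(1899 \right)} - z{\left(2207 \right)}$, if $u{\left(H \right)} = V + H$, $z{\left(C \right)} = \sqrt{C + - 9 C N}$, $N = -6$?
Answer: $2341 - \sqrt{121385} \approx 1992.6$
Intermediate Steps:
$V = 442$ ($V = 26 \cdot 17 = 442$)
$z{\left(C \right)} = \sqrt{55} \sqrt{C}$ ($z{\left(C \right)} = \sqrt{C + - 9 C \left(-6\right)} = \sqrt{C + 54 C} = \sqrt{55 C} = \sqrt{55} \sqrt{C}$)
$u{\left(H \right)} = 442 + H$
$u{\left(1899 \right)} - z{\left(2207 \right)} = \left(442 + 1899\right) - \sqrt{55} \sqrt{2207} = 2341 - \sqrt{121385}$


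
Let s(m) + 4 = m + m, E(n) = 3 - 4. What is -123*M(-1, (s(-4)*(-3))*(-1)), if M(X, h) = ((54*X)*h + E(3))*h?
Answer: 8603604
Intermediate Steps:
E(n) = -1
s(m) = -4 + 2*m (s(m) = -4 + (m + m) = -4 + 2*m)
M(X, h) = h*(-1 + 54*X*h) (M(X, h) = ((54*X)*h - 1)*h = (54*X*h - 1)*h = (-1 + 54*X*h)*h = h*(-1 + 54*X*h))
-123*M(-1, (s(-4)*(-3))*(-1)) = -123*((-4 + 2*(-4))*(-3))*(-1)*(-1 + 54*(-1)*(((-4 + 2*(-4))*(-3))*(-1))) = -123*((-4 - 8)*(-3))*(-1)*(-1 + 54*(-1)*(((-4 - 8)*(-3))*(-1))) = -123*-12*(-3)*(-1)*(-1 + 54*(-1)*(-12*(-3)*(-1))) = -123*36*(-1)*(-1 + 54*(-1)*(36*(-1))) = -(-4428)*(-1 + 54*(-1)*(-36)) = -(-4428)*(-1 + 1944) = -(-4428)*1943 = -123*(-69948) = 8603604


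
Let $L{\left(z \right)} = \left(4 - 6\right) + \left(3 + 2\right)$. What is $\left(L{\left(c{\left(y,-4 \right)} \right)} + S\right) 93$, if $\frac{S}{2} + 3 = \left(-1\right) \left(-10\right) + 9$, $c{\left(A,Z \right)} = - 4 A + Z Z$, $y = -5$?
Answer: $3255$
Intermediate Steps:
$c{\left(A,Z \right)} = Z^{2} - 4 A$ ($c{\left(A,Z \right)} = - 4 A + Z^{2} = Z^{2} - 4 A$)
$L{\left(z \right)} = 3$ ($L{\left(z \right)} = -2 + 5 = 3$)
$S = 32$ ($S = -6 + 2 \left(\left(-1\right) \left(-10\right) + 9\right) = -6 + 2 \left(10 + 9\right) = -6 + 2 \cdot 19 = -6 + 38 = 32$)
$\left(L{\left(c{\left(y,-4 \right)} \right)} + S\right) 93 = \left(3 + 32\right) 93 = 35 \cdot 93 = 3255$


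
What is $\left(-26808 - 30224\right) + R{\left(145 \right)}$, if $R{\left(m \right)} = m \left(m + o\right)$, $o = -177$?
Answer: $-61672$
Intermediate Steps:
$R{\left(m \right)} = m \left(-177 + m\right)$ ($R{\left(m \right)} = m \left(m - 177\right) = m \left(-177 + m\right)$)
$\left(-26808 - 30224\right) + R{\left(145 \right)} = \left(-26808 - 30224\right) + 145 \left(-177 + 145\right) = -57032 + 145 \left(-32\right) = -57032 - 4640 = -61672$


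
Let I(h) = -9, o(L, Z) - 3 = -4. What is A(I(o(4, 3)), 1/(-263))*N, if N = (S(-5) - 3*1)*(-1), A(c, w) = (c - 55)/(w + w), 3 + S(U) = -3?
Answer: 75744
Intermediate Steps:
o(L, Z) = -1 (o(L, Z) = 3 - 4 = -1)
S(U) = -6 (S(U) = -3 - 3 = -6)
A(c, w) = (-55 + c)/(2*w) (A(c, w) = (-55 + c)/((2*w)) = (-55 + c)*(1/(2*w)) = (-55 + c)/(2*w))
N = 9 (N = (-6 - 3*1)*(-1) = (-6 - 3)*(-1) = -9*(-1) = 9)
A(I(o(4, 3)), 1/(-263))*N = ((-55 - 9)/(2*(1/(-263))))*9 = ((½)*(-64)/(-1/263))*9 = ((½)*(-263)*(-64))*9 = 8416*9 = 75744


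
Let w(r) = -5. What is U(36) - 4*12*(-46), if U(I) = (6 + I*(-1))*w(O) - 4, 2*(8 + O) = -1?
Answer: 2354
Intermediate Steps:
O = -17/2 (O = -8 + (½)*(-1) = -8 - ½ = -17/2 ≈ -8.5000)
U(I) = -34 + 5*I (U(I) = (6 + I*(-1))*(-5) - 4 = (6 - I)*(-5) - 4 = (-30 + 5*I) - 4 = -34 + 5*I)
U(36) - 4*12*(-46) = (-34 + 5*36) - 4*12*(-46) = (-34 + 180) - 48*(-46) = 146 + 2208 = 2354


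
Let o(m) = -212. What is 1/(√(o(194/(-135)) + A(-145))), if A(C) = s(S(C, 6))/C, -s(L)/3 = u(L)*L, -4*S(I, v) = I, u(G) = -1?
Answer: -2*I*√851/851 ≈ -0.068559*I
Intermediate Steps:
S(I, v) = -I/4
s(L) = 3*L (s(L) = -(-3)*L = 3*L)
A(C) = -¾ (A(C) = (3*(-C/4))/C = (-3*C/4)/C = -¾)
1/(√(o(194/(-135)) + A(-145))) = 1/(√(-212 - ¾)) = 1/(√(-851/4)) = 1/(I*√851/2) = -2*I*√851/851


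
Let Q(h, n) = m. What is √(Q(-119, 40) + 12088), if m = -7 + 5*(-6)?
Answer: 3*√1339 ≈ 109.78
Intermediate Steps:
m = -37 (m = -7 - 30 = -37)
Q(h, n) = -37
√(Q(-119, 40) + 12088) = √(-37 + 12088) = √12051 = 3*√1339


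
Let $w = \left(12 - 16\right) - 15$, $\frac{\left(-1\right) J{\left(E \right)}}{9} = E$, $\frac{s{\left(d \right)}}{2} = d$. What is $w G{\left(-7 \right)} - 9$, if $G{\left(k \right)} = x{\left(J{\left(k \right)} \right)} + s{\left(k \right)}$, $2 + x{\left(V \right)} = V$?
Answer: $-902$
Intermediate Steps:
$s{\left(d \right)} = 2 d$
$J{\left(E \right)} = - 9 E$
$x{\left(V \right)} = -2 + V$
$w = -19$ ($w = -4 - 15 = -19$)
$G{\left(k \right)} = -2 - 7 k$ ($G{\left(k \right)} = \left(-2 - 9 k\right) + 2 k = -2 - 7 k$)
$w G{\left(-7 \right)} - 9 = - 19 \left(-2 - -49\right) - 9 = - 19 \left(-2 + 49\right) - 9 = \left(-19\right) 47 - 9 = -893 - 9 = -902$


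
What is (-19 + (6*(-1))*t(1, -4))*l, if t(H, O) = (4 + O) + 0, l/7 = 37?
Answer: -4921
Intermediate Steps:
l = 259 (l = 7*37 = 259)
t(H, O) = 4 + O
(-19 + (6*(-1))*t(1, -4))*l = (-19 + (6*(-1))*(4 - 4))*259 = (-19 - 6*0)*259 = (-19 + 0)*259 = -19*259 = -4921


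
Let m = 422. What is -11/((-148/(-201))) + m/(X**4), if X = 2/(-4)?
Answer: 997085/148 ≈ 6737.1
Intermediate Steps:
X = -1/2 (X = 2*(-1/4) = -1/2 ≈ -0.50000)
-11/((-148/(-201))) + m/(X**4) = -11/((-148/(-201))) + 422/((-1/2)**4) = -11/((-148*(-1/201))) + 422/(1/16) = -11/148/201 + 422*16 = -11*201/148 + 6752 = -2211/148 + 6752 = 997085/148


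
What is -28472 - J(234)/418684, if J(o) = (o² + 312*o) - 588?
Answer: -425746358/14953 ≈ -28472.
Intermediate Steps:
J(o) = -588 + o² + 312*o
-28472 - J(234)/418684 = -28472 - (-588 + 234² + 312*234)/418684 = -28472 - (-588 + 54756 + 73008)/418684 = -28472 - 127176/418684 = -28472 - 1*4542/14953 = -28472 - 4542/14953 = -425746358/14953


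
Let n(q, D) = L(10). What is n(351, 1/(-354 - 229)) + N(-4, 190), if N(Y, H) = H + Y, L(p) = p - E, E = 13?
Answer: 183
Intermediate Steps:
L(p) = -13 + p (L(p) = p - 1*13 = p - 13 = -13 + p)
n(q, D) = -3 (n(q, D) = -13 + 10 = -3)
n(351, 1/(-354 - 229)) + N(-4, 190) = -3 + (190 - 4) = -3 + 186 = 183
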